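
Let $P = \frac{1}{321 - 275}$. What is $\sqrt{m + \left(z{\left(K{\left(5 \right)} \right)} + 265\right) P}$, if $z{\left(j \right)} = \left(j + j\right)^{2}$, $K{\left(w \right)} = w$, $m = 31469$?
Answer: $\frac{\sqrt{66605194}}{46} \approx 177.42$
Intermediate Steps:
$z{\left(j \right)} = 4 j^{2}$ ($z{\left(j \right)} = \left(2 j\right)^{2} = 4 j^{2}$)
$P = \frac{1}{46} \approx 0.021739$
$\sqrt{m + \left(z{\left(K{\left(5 \right)} \right)} + 265\right) P} = \sqrt{31469 + \left(4 \cdot 5^{2} + 265\right) \frac{1}{46}} = \sqrt{31469 + \left(4 \cdot 25 + 265\right) \frac{1}{46}} = \sqrt{31469 + \left(100 + 265\right) \frac{1}{46}} = \sqrt{31469 + 365 \cdot \frac{1}{46}} = \sqrt{31469 + \frac{365}{46}} = \sqrt{\frac{1447939}{46}} = \frac{\sqrt{66605194}}{46}$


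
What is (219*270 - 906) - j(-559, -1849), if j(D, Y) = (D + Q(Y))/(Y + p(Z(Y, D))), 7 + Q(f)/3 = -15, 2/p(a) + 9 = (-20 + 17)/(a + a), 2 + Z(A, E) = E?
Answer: 362304480667/6222633 ≈ 58224.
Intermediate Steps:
Z(A, E) = -2 + E
p(a) = 2/(-9 - 3/(2*a)) (p(a) = 2/(-9 + (-20 + 17)/(a + a)) = 2/(-9 - 3*1/(2*a)) = 2/(-9 - 3/(2*a)))
Q(f) = -66 (Q(f) = -21 + 3*(-15) = -21 - 45 = -66)
j(D, Y) = (-66 + D)/(Y - 4*(-2 + D)/(-33 + 18*D)) (j(D, Y) = (D - 66)/(Y - 4*(-2 + D)/(3 + 18*(-2 + D))) = (-66 + D)/(Y - 4*(-2 + D)/(3 + (-36 + 18*D))) = (-66 + D)/(Y - 4*(-2 + D)/(-33 + 18*D)))
(219*270 - 906) - j(-559, -1849) = (219*270 - 906) - 3*(-66 - 559)*(-11 + 6*(-559))/(8 - 4*(-559) + 3*(-1849)*(-11 + 6*(-559))) = (59130 - 906) - 3*(-625)*(-11 - 3354)/(8 + 2236 + 3*(-1849)*(-11 - 3354)) = 58224 - 3*(-625)*(-3365)/(8 + 2236 + 3*(-1849)*(-3365)) = 58224 - 3*(-625)*(-3365)/(8 + 2236 + 18665655) = 58224 - 3*(-625)*(-3365)/18667899 = 58224 - 1*2103125/6222633 = 58224 - 2103125/6222633 = 362304480667/6222633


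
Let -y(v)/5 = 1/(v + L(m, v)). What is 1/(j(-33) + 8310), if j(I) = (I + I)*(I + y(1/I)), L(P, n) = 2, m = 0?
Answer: 13/138522 ≈ 9.3848e-5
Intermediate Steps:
y(v) = -5/(2 + v) (y(v) = -5/(v + 2) = -5/(2 + v))
j(I) = 2*I*(I - 5/(2 + 1/I)) (j(I) = (I + I)*(I - 5/(2 + 1/I)) = (2*I)*(I - 5/(2 + 1/I)) = 2*I*(I - 5/(2 + 1/I)))
1/(j(-33) + 8310) = 1/(4*(-33)²*(-2 - 33)/(1 + 2*(-33)) + 8310) = 1/(4*1089*(-35)/(1 - 66) + 8310) = 1/(4*1089*(-35)/(-65) + 8310) = 1/(4*1089*(-1/65)*(-35) + 8310) = 1/(30492/13 + 8310) = 1/(138522/13) = 13/138522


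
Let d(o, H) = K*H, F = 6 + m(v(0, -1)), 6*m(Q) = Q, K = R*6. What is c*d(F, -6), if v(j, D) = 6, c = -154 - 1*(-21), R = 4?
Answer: 19152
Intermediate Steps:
c = -133 (c = -154 + 21 = -133)
K = 24 (K = 4*6 = 24)
m(Q) = Q/6
F = 7 (F = 6 + (1/6)*6 = 6 + 1 = 7)
d(o, H) = 24*H
c*d(F, -6) = -3192*(-6) = -133*(-144) = 19152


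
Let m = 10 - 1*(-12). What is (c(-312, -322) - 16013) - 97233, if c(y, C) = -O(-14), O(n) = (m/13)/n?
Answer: -10305375/91 ≈ -1.1325e+5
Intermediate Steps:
m = 22 (m = 10 + 12 = 22)
O(n) = 22/(13*n) (O(n) = (22/13)/n = (22*(1/13))/n = 22/(13*n))
c(y, C) = 11/91 (c(y, C) = -22/(13*(-14)) = -22*(-1)/(13*14) = -1*(-11/91) = 11/91)
(c(-312, -322) - 16013) - 97233 = (11/91 - 16013) - 97233 = -1457172/91 - 97233 = -10305375/91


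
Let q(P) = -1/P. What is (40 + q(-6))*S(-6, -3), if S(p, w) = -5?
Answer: -1205/6 ≈ -200.83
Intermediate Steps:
(40 + q(-6))*S(-6, -3) = (40 - 1/(-6))*(-5) = (40 - 1*(-1/6))*(-5) = (40 + 1/6)*(-5) = (241/6)*(-5) = -1205/6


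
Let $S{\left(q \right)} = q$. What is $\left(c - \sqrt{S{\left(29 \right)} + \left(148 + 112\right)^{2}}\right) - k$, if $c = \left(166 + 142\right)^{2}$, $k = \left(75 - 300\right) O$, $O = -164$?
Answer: $57964 - \sqrt{67629} \approx 57704.0$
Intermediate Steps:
$k = 36900$ ($k = \left(75 - 300\right) \left(-164\right) = \left(-225\right) \left(-164\right) = 36900$)
$c = 94864$ ($c = 308^{2} = 94864$)
$\left(c - \sqrt{S{\left(29 \right)} + \left(148 + 112\right)^{2}}\right) - k = \left(94864 - \sqrt{29 + \left(148 + 112\right)^{2}}\right) - 36900 = \left(94864 - \sqrt{29 + 260^{2}}\right) - 36900 = \left(94864 - \sqrt{29 + 67600}\right) - 36900 = \left(94864 - \sqrt{67629}\right) - 36900 = 57964 - \sqrt{67629}$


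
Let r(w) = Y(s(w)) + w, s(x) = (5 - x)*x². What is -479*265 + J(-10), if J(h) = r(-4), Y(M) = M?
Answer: -126795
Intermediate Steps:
s(x) = x²*(5 - x)
r(w) = w + w²*(5 - w) (r(w) = w²*(5 - w) + w = w + w²*(5 - w))
J(h) = 140 (J(h) = -4*(1 - 4*(5 - 1*(-4))) = -4*(1 - 4*(5 + 4)) = -4*(1 - 4*9) = -4*(1 - 36) = -4*(-35) = 140)
-479*265 + J(-10) = -479*265 + 140 = -126935 + 140 = -126795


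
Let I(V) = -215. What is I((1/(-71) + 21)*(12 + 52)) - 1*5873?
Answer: -6088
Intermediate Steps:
I((1/(-71) + 21)*(12 + 52)) - 1*5873 = -215 - 1*5873 = -215 - 5873 = -6088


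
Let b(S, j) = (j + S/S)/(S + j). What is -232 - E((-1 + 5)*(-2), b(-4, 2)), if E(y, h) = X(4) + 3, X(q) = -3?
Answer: -232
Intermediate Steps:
b(S, j) = (1 + j)/(S + j) (b(S, j) = (j + 1)/(S + j) = (1 + j)/(S + j))
E(y, h) = 0 (E(y, h) = -3 + 3 = 0)
-232 - E((-1 + 5)*(-2), b(-4, 2)) = -232 - 1*0 = -232 + 0 = -232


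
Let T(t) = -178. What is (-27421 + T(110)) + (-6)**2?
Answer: -27563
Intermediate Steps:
(-27421 + T(110)) + (-6)**2 = (-27421 - 178) + (-6)**2 = -27599 + 36 = -27563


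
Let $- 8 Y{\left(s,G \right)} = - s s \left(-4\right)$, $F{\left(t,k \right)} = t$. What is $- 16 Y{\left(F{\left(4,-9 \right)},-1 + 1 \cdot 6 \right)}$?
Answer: $128$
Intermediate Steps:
$Y{\left(s,G \right)} = - \frac{s^{2}}{2}$ ($Y{\left(s,G \right)} = - \frac{\left(-1\right) s s \left(-4\right)}{8} = - \frac{\left(-1\right) s^{2} \left(-4\right)}{8} = - \frac{\left(-1\right) \left(- 4 s^{2}\right)}{8} = - \frac{4 s^{2}}{8} = - \frac{s^{2}}{2}$)
$- 16 Y{\left(F{\left(4,-9 \right)},-1 + 1 \cdot 6 \right)} = - 16 \left(- \frac{4^{2}}{2}\right) = - 16 \left(\left(- \frac{1}{2}\right) 16\right) = \left(-16\right) \left(-8\right) = 128$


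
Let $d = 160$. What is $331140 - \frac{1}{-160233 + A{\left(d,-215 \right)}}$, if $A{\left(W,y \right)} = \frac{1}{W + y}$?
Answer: $\frac{2918275890295}{8812816} \approx 3.3114 \cdot 10^{5}$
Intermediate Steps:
$331140 - \frac{1}{-160233 + A{\left(d,-215 \right)}} = 331140 - \frac{1}{-160233 + \frac{1}{160 - 215}} = 331140 - \frac{1}{-160233 + \frac{1}{-55}} = 331140 - \frac{1}{-160233 - \frac{1}{55}} = 331140 - \frac{1}{- \frac{8812816}{55}} = 331140 - - \frac{55}{8812816} = 331140 + \frac{55}{8812816} = \frac{2918275890295}{8812816}$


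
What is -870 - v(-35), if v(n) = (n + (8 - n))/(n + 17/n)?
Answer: -540130/621 ≈ -869.77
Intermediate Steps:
v(n) = 8/(n + 17/n)
-870 - v(-35) = -870 - 8*(-35)/(17 + (-35)²) = -870 - 8*(-35)/(17 + 1225) = -870 - 8*(-35)/1242 = -870 - 1*(-140/621) = -870 + 140/621 = -540130/621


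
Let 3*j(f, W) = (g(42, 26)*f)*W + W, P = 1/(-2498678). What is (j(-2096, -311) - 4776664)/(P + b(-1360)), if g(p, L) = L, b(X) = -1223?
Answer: -2180473855378/3055883195 ≈ -713.53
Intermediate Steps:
P = -1/2498678 ≈ -4.0021e-7
j(f, W) = W/3 + 26*W*f/3 (j(f, W) = ((26*f)*W + W)/3 = (26*W*f + W)/3 = (W + 26*W*f)/3 = W/3 + 26*W*f/3)
(j(-2096, -311) - 4776664)/(P + b(-1360)) = ((⅓)*(-311)*(1 + 26*(-2096)) - 4776664)/(-1/2498678 - 1223) = ((⅓)*(-311)*(1 - 54496) - 4776664)/(-3055883195/2498678) = ((⅓)*(-311)*(-54495) - 4776664)*(-2498678/3055883195) = (5649315 - 4776664)*(-2498678/3055883195) = 872651*(-2498678/3055883195) = -2180473855378/3055883195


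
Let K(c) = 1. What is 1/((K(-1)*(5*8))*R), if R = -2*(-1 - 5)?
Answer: 1/480 ≈ 0.0020833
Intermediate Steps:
R = 12 (R = -2*(-6) = 12)
1/((K(-1)*(5*8))*R) = 1/((1*(5*8))*12) = 1/((1*40)*12) = 1/(40*12) = 1/480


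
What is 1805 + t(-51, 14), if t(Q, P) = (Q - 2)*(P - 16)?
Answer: 1911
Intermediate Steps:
t(Q, P) = (-16 + P)*(-2 + Q) (t(Q, P) = (-2 + Q)*(-16 + P) = (-16 + P)*(-2 + Q))
1805 + t(-51, 14) = 1805 + (32 - 16*(-51) - 2*14 + 14*(-51)) = 1805 + (32 + 816 - 28 - 714) = 1805 + 106 = 1911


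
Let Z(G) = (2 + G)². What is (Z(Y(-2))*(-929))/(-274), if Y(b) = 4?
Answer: 16722/137 ≈ 122.06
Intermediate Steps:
(Z(Y(-2))*(-929))/(-274) = ((2 + 4)²*(-929))/(-274) = (6²*(-929))*(-1/274) = (36*(-929))*(-1/274) = -33444*(-1/274) = 16722/137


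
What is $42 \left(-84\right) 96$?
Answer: $-338688$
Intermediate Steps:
$42 \left(-84\right) 96 = \left(-3528\right) 96 = -338688$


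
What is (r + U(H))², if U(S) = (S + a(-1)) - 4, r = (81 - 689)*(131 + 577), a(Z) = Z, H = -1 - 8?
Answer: 185311308484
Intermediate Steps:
H = -9
r = -430464 (r = -608*708 = -430464)
U(S) = -5 + S (U(S) = (S - 1) - 4 = (-1 + S) - 4 = -5 + S)
(r + U(H))² = (-430464 + (-5 - 9))² = (-430464 - 14)² = (-430478)² = 185311308484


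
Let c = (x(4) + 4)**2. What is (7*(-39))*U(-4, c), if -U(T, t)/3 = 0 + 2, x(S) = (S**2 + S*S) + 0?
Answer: 1638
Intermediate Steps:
x(S) = 2*S**2 (x(S) = (S**2 + S**2) + 0 = 2*S**2 + 0 = 2*S**2)
c = 1296 (c = (2*4**2 + 4)**2 = (2*16 + 4)**2 = (32 + 4)**2 = 36**2 = 1296)
U(T, t) = -6 (U(T, t) = -3*(0 + 2) = -3*2 = -6)
(7*(-39))*U(-4, c) = (7*(-39))*(-6) = -273*(-6) = 1638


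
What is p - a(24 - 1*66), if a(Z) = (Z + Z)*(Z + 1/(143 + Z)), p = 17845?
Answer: 1446101/101 ≈ 14318.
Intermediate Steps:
a(Z) = 2*Z*(Z + 1/(143 + Z)) (a(Z) = (2*Z)*(Z + 1/(143 + Z)) = 2*Z*(Z + 1/(143 + Z)))
p - a(24 - 1*66) = 17845 - 2*(24 - 1*66)*(1 + (24 - 1*66)² + 143*(24 - 1*66))/(143 + (24 - 1*66)) = 17845 - 2*(24 - 66)*(1 + (24 - 66)² + 143*(24 - 66))/(143 + (24 - 66)) = 17845 - 2*(-42)*(1 + (-42)² + 143*(-42))/(143 - 42) = 17845 - 2*(-42)*(1 + 1764 - 6006)/101 = 17845 - 2*(-42)*(-4241)/101 = 17845 - 1*356244/101 = 17845 - 356244/101 = 1446101/101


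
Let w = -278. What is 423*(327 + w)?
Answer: 20727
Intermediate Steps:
423*(327 + w) = 423*(327 - 278) = 423*49 = 20727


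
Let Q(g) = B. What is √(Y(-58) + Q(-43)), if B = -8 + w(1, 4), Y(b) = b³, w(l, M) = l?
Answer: I*√195119 ≈ 441.72*I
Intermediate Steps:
B = -7 (B = -8 + 1 = -7)
Q(g) = -7
√(Y(-58) + Q(-43)) = √((-58)³ - 7) = √(-195112 - 7) = √(-195119) = I*√195119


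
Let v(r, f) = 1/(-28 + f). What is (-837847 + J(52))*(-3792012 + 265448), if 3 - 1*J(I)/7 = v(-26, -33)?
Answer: 180233442915756/61 ≈ 2.9546e+12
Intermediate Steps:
J(I) = 1288/61 (J(I) = 21 - 7/(-28 - 33) = 21 - 7/(-61) = 21 - 7*(-1/61) = 21 + 7/61 = 1288/61)
(-837847 + J(52))*(-3792012 + 265448) = (-837847 + 1288/61)*(-3792012 + 265448) = -51107379/61*(-3526564) = 180233442915756/61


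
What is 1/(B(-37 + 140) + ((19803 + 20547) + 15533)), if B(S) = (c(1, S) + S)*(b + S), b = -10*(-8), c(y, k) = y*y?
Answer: 1/74915 ≈ 1.3348e-5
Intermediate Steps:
c(y, k) = y²
b = 80
B(S) = (1 + S)*(80 + S) (B(S) = (1² + S)*(80 + S) = (1 + S)*(80 + S))
1/(B(-37 + 140) + ((19803 + 20547) + 15533)) = 1/((80 + (-37 + 140)² + 81*(-37 + 140)) + ((19803 + 20547) + 15533)) = 1/((80 + 103² + 81*103) + (40350 + 15533)) = 1/((80 + 10609 + 8343) + 55883) = 1/(19032 + 55883) = 1/74915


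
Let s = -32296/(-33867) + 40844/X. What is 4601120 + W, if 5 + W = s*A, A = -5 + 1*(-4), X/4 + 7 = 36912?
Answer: 638971475269408/138873515 ≈ 4.6011e+6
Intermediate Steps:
X = 147620 (X = -28 + 4*36912 = -28 + 147648 = 147620)
A = -9 (A = -5 - 4 = -9)
s = 1537699817/1249861635 (s = -32296/(-33867) + 40844/147620 = -32296*(-1/33867) + 40844*(1/147620) = 32296/33867 + 10211/36905 = 1537699817/1249861635 ≈ 1.2303)
W = -2232067392/138873515 (W = -5 + (1537699817/1249861635)*(-9) = -5 - 1537699817/138873515 = -2232067392/138873515 ≈ -16.073)
4601120 + W = 4601120 - 2232067392/138873515 = 638971475269408/138873515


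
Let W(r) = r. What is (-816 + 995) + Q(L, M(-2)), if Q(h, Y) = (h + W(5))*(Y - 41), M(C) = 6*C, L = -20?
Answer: 974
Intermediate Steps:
Q(h, Y) = (-41 + Y)*(5 + h) (Q(h, Y) = (h + 5)*(Y - 41) = (5 + h)*(-41 + Y) = (-41 + Y)*(5 + h))
(-816 + 995) + Q(L, M(-2)) = (-816 + 995) + (-205 - 41*(-20) + 5*(6*(-2)) + (6*(-2))*(-20)) = 179 + (-205 + 820 + 5*(-12) - 12*(-20)) = 179 + (-205 + 820 - 60 + 240) = 179 + 795 = 974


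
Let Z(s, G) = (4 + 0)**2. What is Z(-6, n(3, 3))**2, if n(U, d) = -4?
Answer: 256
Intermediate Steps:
Z(s, G) = 16 (Z(s, G) = 4**2 = 16)
Z(-6, n(3, 3))**2 = 16**2 = 256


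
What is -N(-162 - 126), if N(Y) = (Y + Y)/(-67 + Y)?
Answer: -576/355 ≈ -1.6225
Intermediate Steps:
N(Y) = 2*Y/(-67 + Y) (N(Y) = (2*Y)/(-67 + Y) = 2*Y/(-67 + Y))
-N(-162 - 126) = -2*(-162 - 126)/(-67 + (-162 - 126)) = -2*(-288)/(-67 - 288) = -2*(-288)/(-355) = -2*(-288)*(-1)/355 = -1*576/355 = -576/355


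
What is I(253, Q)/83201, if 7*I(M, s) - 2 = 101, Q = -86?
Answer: 103/582407 ≈ 0.00017685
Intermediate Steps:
I(M, s) = 103/7 (I(M, s) = 2/7 + (1/7)*101 = 2/7 + 101/7 = 103/7)
I(253, Q)/83201 = (103/7)/83201 = (103/7)*(1/83201) = 103/582407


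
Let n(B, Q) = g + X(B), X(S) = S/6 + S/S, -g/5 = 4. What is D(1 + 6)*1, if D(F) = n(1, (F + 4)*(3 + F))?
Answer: -113/6 ≈ -18.833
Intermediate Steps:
g = -20 (g = -5*4 = -20)
X(S) = 1 + S/6 (X(S) = S*(1/6) + 1 = S/6 + 1 = 1 + S/6)
n(B, Q) = -19 + B/6 (n(B, Q) = -20 + (1 + B/6) = -19 + B/6)
D(F) = -113/6 (D(F) = -19 + (1/6)*1 = -19 + 1/6 = -113/6)
D(1 + 6)*1 = -113/6*1 = -113/6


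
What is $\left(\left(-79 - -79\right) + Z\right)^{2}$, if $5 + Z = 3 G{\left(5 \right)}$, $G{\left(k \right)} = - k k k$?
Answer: $144400$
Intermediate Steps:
$G{\left(k \right)} = - k^{3}$ ($G{\left(k \right)} = - k^{2} k = - k^{3}$)
$Z = -380$ ($Z = -5 + 3 \left(- 5^{3}\right) = -5 + 3 \left(\left(-1\right) 125\right) = -5 + 3 \left(-125\right) = -5 - 375 = -380$)
$\left(\left(-79 - -79\right) + Z\right)^{2} = \left(\left(-79 - -79\right) - 380\right)^{2} = \left(\left(-79 + 79\right) - 380\right)^{2} = \left(0 - 380\right)^{2} = \left(-380\right)^{2} = 144400$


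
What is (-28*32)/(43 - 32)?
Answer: -896/11 ≈ -81.455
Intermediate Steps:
(-28*32)/(43 - 32) = -896/11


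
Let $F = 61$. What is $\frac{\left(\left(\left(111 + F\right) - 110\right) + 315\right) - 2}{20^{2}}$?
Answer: $\frac{15}{16} \approx 0.9375$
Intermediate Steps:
$\frac{\left(\left(\left(111 + F\right) - 110\right) + 315\right) - 2}{20^{2}} = \frac{\left(\left(\left(111 + 61\right) - 110\right) + 315\right) - 2}{20^{2}} = \frac{\left(\left(172 - 110\right) + 315\right) - 2}{400} = \left(\left(62 + 315\right) - 2\right) \frac{1}{400} = \left(377 - 2\right) \frac{1}{400} = 375 \cdot \frac{1}{400} = \frac{15}{16}$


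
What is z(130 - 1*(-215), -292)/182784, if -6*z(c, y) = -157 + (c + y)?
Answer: 13/137088 ≈ 9.4830e-5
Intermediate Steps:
z(c, y) = 157/6 - c/6 - y/6 (z(c, y) = -(-157 + (c + y))/6 = -(-157 + c + y)/6 = 157/6 - c/6 - y/6)
z(130 - 1*(-215), -292)/182784 = (157/6 - (130 - 1*(-215))/6 - ⅙*(-292))/182784 = (157/6 - (130 + 215)/6 + 146/3)*(1/182784) = (157/6 - ⅙*345 + 146/3)*(1/182784) = (157/6 - 115/2 + 146/3)*(1/182784) = (52/3)*(1/182784) = 13/137088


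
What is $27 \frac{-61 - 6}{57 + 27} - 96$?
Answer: $- \frac{3291}{28} \approx -117.54$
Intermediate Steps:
$27 \frac{-61 - 6}{57 + 27} - 96 = 27 \left(- \frac{67}{84}\right) - 96 = - \frac{603}{28} - 96 = - \frac{3291}{28}$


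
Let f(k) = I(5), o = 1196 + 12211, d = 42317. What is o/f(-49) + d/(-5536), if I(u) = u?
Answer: 74009567/27680 ≈ 2673.8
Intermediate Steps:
o = 13407
f(k) = 5
o/f(-49) + d/(-5536) = 13407/5 + 42317/(-5536) = 13407*(1/5) + 42317*(-1/5536) = 13407/5 - 42317/5536 = 74009567/27680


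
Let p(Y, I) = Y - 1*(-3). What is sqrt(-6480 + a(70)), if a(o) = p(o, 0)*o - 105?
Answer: 5*I*sqrt(59) ≈ 38.406*I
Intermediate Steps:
p(Y, I) = 3 + Y (p(Y, I) = Y + 3 = 3 + Y)
a(o) = -105 + o*(3 + o) (a(o) = (3 + o)*o - 105 = o*(3 + o) - 105 = -105 + o*(3 + o))
sqrt(-6480 + a(70)) = sqrt(-6480 + (-105 + 70*(3 + 70))) = sqrt(-6480 + (-105 + 70*73)) = sqrt(-6480 + (-105 + 5110)) = sqrt(-6480 + 5005) = sqrt(-1475) = 5*I*sqrt(59)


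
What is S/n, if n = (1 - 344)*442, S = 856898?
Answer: -61207/10829 ≈ -5.6521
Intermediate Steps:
n = -151606 (n = -343*442 = -151606)
S/n = 856898/(-151606) = 856898*(-1/151606) = -61207/10829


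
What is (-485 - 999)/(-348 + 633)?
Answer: -1484/285 ≈ -5.2070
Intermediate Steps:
(-485 - 999)/(-348 + 633) = -1484/285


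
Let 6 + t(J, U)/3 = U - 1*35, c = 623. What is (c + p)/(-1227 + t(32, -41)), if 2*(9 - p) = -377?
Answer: -547/982 ≈ -0.55703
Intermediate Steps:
t(J, U) = -123 + 3*U (t(J, U) = -18 + 3*(U - 1*35) = -18 + 3*(U - 35) = -18 + 3*(-35 + U) = -18 + (-105 + 3*U) = -123 + 3*U)
p = 395/2 (p = 9 - 1/2*(-377) = 9 + 377/2 = 395/2 ≈ 197.50)
(c + p)/(-1227 + t(32, -41)) = (623 + 395/2)/(-1227 + (-123 + 3*(-41))) = 1641/(2*(-1227 + (-123 - 123))) = 1641/(2*(-1227 - 246)) = (1641/2)/(-1473) = (1641/2)*(-1/1473) = -547/982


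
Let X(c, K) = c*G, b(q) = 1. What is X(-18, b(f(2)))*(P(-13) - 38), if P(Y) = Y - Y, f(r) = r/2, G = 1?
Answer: 684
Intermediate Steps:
f(r) = r/2 (f(r) = r*(½) = r/2)
X(c, K) = c (X(c, K) = c*1 = c)
P(Y) = 0
X(-18, b(f(2)))*(P(-13) - 38) = -18*(0 - 38) = -18*(-38) = 684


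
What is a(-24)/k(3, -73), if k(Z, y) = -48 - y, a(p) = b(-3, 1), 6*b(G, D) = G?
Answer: -1/50 ≈ -0.020000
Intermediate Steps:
b(G, D) = G/6
a(p) = -1/2 (a(p) = (1/6)*(-3) = -1/2)
a(-24)/k(3, -73) = -1/(2*(-48 - 1*(-73))) = -1/(2*(-48 + 73)) = -1/2/25 = -1/2*1/25 = -1/50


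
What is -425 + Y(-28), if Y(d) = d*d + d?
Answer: 331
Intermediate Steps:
Y(d) = d + d² (Y(d) = d² + d = d + d²)
-425 + Y(-28) = -425 - 28*(1 - 28) = -425 - 28*(-27) = -425 + 756 = 331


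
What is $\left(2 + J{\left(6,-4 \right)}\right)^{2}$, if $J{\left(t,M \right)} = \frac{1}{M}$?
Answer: $\frac{49}{16} \approx 3.0625$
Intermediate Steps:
$\left(2 + J{\left(6,-4 \right)}\right)^{2} = \left(2 + \frac{1}{-4}\right)^{2} = \left(2 - \frac{1}{4}\right)^{2} = \left(\frac{7}{4}\right)^{2} = \frac{49}{16}$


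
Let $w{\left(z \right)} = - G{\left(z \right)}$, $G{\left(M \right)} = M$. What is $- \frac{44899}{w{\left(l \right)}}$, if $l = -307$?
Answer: $- \frac{44899}{307} \approx -146.25$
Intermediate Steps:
$w{\left(z \right)} = - z$
$- \frac{44899}{w{\left(l \right)}} = - \frac{44899}{\left(-1\right) \left(-307\right)} = - \frac{44899}{307}$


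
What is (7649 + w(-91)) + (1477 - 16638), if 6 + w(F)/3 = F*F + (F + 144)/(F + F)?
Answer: 3150807/182 ≈ 17312.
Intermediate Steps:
w(F) = -18 + 3*F² + 3*(144 + F)/(2*F) (w(F) = -18 + 3*(F*F + (F + 144)/(F + F)) = -18 + 3*(F² + (144 + F)/((2*F))) = -18 + 3*(F² + (144 + F)*(1/(2*F))) = -18 + 3*(F² + (144 + F)/(2*F)) = -18 + (3*F² + 3*(144 + F)/(2*F)) = -18 + 3*F² + 3*(144 + F)/(2*F))
(7649 + w(-91)) + (1477 - 16638) = (7649 + (-33/2 + 3*(-91)² + 216/(-91))) + (1477 - 16638) = (7649 + (-33/2 + 3*8281 + 216*(-1/91))) - 15161 = (7649 + (-33/2 + 24843 - 216/91)) - 15161 = (7649 + 4517991/182) - 15161 = 5910109/182 - 15161 = 3150807/182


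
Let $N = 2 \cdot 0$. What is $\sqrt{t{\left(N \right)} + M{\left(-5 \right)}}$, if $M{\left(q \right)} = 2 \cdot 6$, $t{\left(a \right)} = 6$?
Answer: $3 \sqrt{2} \approx 4.2426$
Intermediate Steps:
$N = 0$
$M{\left(q \right)} = 12$
$\sqrt{t{\left(N \right)} + M{\left(-5 \right)}} = \sqrt{6 + 12} = \sqrt{18} = 3 \sqrt{2}$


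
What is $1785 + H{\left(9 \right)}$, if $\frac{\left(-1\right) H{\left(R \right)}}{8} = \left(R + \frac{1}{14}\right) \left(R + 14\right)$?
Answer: $\frac{811}{7} \approx 115.86$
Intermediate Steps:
$H{\left(R \right)} = - 8 \left(14 + R\right) \left(\frac{1}{14} + R\right)$ ($H{\left(R \right)} = - 8 \left(R + \frac{1}{14}\right) \left(R + 14\right) = - 8 \left(R + \frac{1}{14}\right) \left(14 + R\right) = - 8 \left(\frac{1}{14} + R\right) \left(14 + R\right) = - 8 \left(14 + R\right) \left(\frac{1}{14} + R\right)$)
$1785 + H{\left(9 \right)} = 1785 - \left(\frac{7148}{7} + 648\right) = 1785 - \frac{11684}{7} = \frac{811}{7}$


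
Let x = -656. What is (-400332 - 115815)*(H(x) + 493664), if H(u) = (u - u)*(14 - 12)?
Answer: -254803192608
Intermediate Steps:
H(u) = 0 (H(u) = 0*2 = 0)
(-400332 - 115815)*(H(x) + 493664) = (-400332 - 115815)*(0 + 493664) = -516147*493664 = -254803192608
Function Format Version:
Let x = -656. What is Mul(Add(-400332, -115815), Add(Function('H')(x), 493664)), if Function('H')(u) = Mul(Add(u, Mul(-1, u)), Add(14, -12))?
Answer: -254803192608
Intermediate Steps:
Function('H')(u) = 0 (Function('H')(u) = Mul(0, 2) = 0)
Mul(Add(-400332, -115815), Add(Function('H')(x), 493664)) = Mul(Add(-400332, -115815), Add(0, 493664)) = Mul(-516147, 493664) = -254803192608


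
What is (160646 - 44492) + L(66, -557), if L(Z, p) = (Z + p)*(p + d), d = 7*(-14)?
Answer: 437759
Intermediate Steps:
d = -98
L(Z, p) = (-98 + p)*(Z + p) (L(Z, p) = (Z + p)*(p - 98) = (Z + p)*(-98 + p) = (-98 + p)*(Z + p))
(160646 - 44492) + L(66, -557) = (160646 - 44492) + ((-557)**2 - 98*66 - 98*(-557) + 66*(-557)) = 116154 + (310249 - 6468 + 54586 - 36762) = 116154 + 321605 = 437759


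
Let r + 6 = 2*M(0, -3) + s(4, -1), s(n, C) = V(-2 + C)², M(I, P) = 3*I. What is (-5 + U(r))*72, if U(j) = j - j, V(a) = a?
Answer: -360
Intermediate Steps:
s(n, C) = (-2 + C)²
r = 3 (r = -6 + (2*(3*0) + (-2 - 1)²) = -6 + (2*0 + (-3)²) = -6 + (0 + 9) = -6 + 9 = 3)
U(j) = 0
(-5 + U(r))*72 = (-5 + 0)*72 = -5*72 = -360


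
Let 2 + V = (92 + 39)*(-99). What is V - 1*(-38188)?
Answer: 25217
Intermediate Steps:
V = -12971 (V = -2 + (92 + 39)*(-99) = -2 + 131*(-99) = -2 - 12969 = -12971)
V - 1*(-38188) = -12971 - 1*(-38188) = -12971 + 38188 = 25217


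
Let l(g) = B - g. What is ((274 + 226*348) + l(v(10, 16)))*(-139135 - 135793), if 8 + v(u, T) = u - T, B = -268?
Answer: -21628035904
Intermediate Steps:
v(u, T) = -8 + u - T (v(u, T) = -8 + (u - T) = -8 + u - T)
l(g) = -268 - g
((274 + 226*348) + l(v(10, 16)))*(-139135 - 135793) = ((274 + 226*348) + (-268 - (-8 + 10 - 1*16)))*(-139135 - 135793) = ((274 + 78648) + (-268 - (-8 + 10 - 16)))*(-274928) = (78922 + (-268 - 1*(-14)))*(-274928) = (78922 + (-268 + 14))*(-274928) = (78922 - 254)*(-274928) = 78668*(-274928) = -21628035904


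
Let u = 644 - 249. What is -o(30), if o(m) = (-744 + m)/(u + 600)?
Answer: 714/995 ≈ 0.71759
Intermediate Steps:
u = 395
o(m) = -744/995 + m/995 (o(m) = (-744 + m)/(395 + 600) = (-744 + m)/995 = (-744 + m)*(1/995) = -744/995 + m/995)
-o(30) = -(-744/995 + (1/995)*30) = -(-744/995 + 6/199) = -1*(-714/995) = 714/995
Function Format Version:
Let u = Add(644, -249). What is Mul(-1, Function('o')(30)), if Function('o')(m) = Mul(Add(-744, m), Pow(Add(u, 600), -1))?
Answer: Rational(714, 995) ≈ 0.71759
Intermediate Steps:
u = 395
Function('o')(m) = Add(Rational(-744, 995), Mul(Rational(1, 995), m)) (Function('o')(m) = Mul(Add(-744, m), Pow(Add(395, 600), -1)) = Mul(Add(-744, m), Pow(995, -1)) = Mul(Add(-744, m), Rational(1, 995)) = Add(Rational(-744, 995), Mul(Rational(1, 995), m)))
Mul(-1, Function('o')(30)) = Mul(-1, Add(Rational(-744, 995), Mul(Rational(1, 995), 30))) = Mul(-1, Add(Rational(-744, 995), Rational(6, 199))) = Mul(-1, Rational(-714, 995)) = Rational(714, 995)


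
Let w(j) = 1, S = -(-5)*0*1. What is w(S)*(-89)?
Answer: -89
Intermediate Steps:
S = 0 (S = -5*0*1 = 0*1 = 0)
w(S)*(-89) = 1*(-89) = -89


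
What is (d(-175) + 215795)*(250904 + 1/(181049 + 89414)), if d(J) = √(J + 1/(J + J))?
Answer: 14643902336494635/270463 + 67860248553*I*√857514/18932410 ≈ 5.4144e+10 + 3.3192e+6*I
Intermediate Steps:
d(J) = √(J + 1/(2*J))
(d(-175) + 215795)*(250904 + 1/(181049 + 89414)) = (√(2/(-175) + 4*(-175))/2 + 215795)*(250904 + 1/(181049 + 89414)) = (√(2*(-1/175) - 700)/2 + 215795)*(250904 + 1/270463) = (√(-2/175 - 700)/2 + 215795)*(250904 + 1/270463) = (√(-122502/175)/2 + 215795)*(67860248553/270463) = ((I*√857514/35)/2 + 215795)*(67860248553/270463) = (I*√857514/70 + 215795)*(67860248553/270463) = (215795 + I*√857514/70)*(67860248553/270463) = 14643902336494635/270463 + 67860248553*I*√857514/18932410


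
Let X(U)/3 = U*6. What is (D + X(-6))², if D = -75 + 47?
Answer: 18496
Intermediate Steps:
D = -28
X(U) = 18*U (X(U) = 3*(U*6) = 3*(6*U) = 18*U)
(D + X(-6))² = (-28 + 18*(-6))² = (-28 - 108)² = (-136)² = 18496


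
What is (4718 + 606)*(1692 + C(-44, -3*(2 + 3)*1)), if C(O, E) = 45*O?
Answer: -1533312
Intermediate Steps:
(4718 + 606)*(1692 + C(-44, -3*(2 + 3)*1)) = (4718 + 606)*(1692 + 45*(-44)) = 5324*(1692 - 1980) = 5324*(-288) = -1533312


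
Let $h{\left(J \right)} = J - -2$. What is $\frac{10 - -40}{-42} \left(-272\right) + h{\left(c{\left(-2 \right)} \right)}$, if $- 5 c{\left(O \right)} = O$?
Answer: $\frac{34252}{105} \approx 326.21$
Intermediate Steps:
$c{\left(O \right)} = - \frac{O}{5}$
$h{\left(J \right)} = 2 + J$ ($h{\left(J \right)} = J + 2 = 2 + J$)
$\frac{10 - -40}{-42} \left(-272\right) + h{\left(c{\left(-2 \right)} \right)} = \frac{10 - -40}{-42} \left(-272\right) + \left(2 - - \frac{2}{5}\right) = \left(10 + 40\right) \left(- \frac{1}{42}\right) \left(-272\right) + \left(2 + \frac{2}{5}\right) = 50 \left(- \frac{1}{42}\right) \left(-272\right) + \frac{12}{5} = \left(- \frac{25}{21}\right) \left(-272\right) + \frac{12}{5} = \frac{6800}{21} + \frac{12}{5} = \frac{34252}{105}$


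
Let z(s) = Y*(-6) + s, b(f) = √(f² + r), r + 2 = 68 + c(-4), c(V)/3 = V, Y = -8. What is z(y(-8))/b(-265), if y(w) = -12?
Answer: 36*√70279/70279 ≈ 0.13580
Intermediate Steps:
c(V) = 3*V
r = 54 (r = -2 + (68 + 3*(-4)) = -2 + (68 - 12) = -2 + 56 = 54)
b(f) = √(54 + f²) (b(f) = √(f² + 54) = √(54 + f²))
z(s) = 48 + s (z(s) = -8*(-6) + s = 48 + s)
z(y(-8))/b(-265) = (48 - 12)/(√(54 + (-265)²)) = 36/(√(54 + 70225)) = 36/(√70279) = 36*(√70279/70279) = 36*√70279/70279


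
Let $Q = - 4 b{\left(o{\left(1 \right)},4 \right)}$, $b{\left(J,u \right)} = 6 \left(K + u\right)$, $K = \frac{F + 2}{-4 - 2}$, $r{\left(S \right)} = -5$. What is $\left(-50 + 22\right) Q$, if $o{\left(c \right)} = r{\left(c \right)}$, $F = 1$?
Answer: $2352$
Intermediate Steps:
$K = - \frac{1}{2}$ ($K = \frac{1 + 2}{-4 - 2} = \frac{3}{-6} = 3 \left(- \frac{1}{6}\right) = - \frac{1}{2} \approx -0.5$)
$o{\left(c \right)} = -5$
$b{\left(J,u \right)} = -3 + 6 u$ ($b{\left(J,u \right)} = 6 \left(- \frac{1}{2} + u\right) = -3 + 6 u$)
$Q = -84$ ($Q = - 4 \left(-3 + 6 \cdot 4\right) = - 4 \left(-3 + 24\right) = \left(-4\right) 21 = -84$)
$\left(-50 + 22\right) Q = \left(-50 + 22\right) \left(-84\right) = \left(-28\right) \left(-84\right) = 2352$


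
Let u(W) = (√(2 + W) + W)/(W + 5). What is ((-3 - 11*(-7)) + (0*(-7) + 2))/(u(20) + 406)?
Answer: 9661500/51714439 - 950*√22/51714439 ≈ 0.18674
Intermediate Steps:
u(W) = (W + √(2 + W))/(5 + W)
((-3 - 11*(-7)) + (0*(-7) + 2))/(u(20) + 406) = ((-3 - 11*(-7)) + (0*(-7) + 2))/((20 + √(2 + 20))/(5 + 20) + 406) = ((-3 + 77) + (0 + 2))/((20 + √22)/25 + 406) = (74 + 2)/((20 + √22)/25 + 406) = 76/((⅘ + √22/25) + 406) = 76/(2034/5 + √22/25)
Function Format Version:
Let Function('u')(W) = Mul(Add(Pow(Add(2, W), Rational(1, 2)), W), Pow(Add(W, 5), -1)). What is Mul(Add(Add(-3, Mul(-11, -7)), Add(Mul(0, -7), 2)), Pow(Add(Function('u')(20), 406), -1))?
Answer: Add(Rational(9661500, 51714439), Mul(Rational(-950, 51714439), Pow(22, Rational(1, 2)))) ≈ 0.18674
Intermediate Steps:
Function('u')(W) = Mul(Pow(Add(5, W), -1), Add(W, Pow(Add(2, W), Rational(1, 2)))) (Function('u')(W) = Mul(Add(W, Pow(Add(2, W), Rational(1, 2))), Pow(Add(5, W), -1)) = Mul(Pow(Add(5, W), -1), Add(W, Pow(Add(2, W), Rational(1, 2)))))
Mul(Add(Add(-3, Mul(-11, -7)), Add(Mul(0, -7), 2)), Pow(Add(Function('u')(20), 406), -1)) = Mul(Add(Add(-3, Mul(-11, -7)), Add(Mul(0, -7), 2)), Pow(Add(Mul(Pow(Add(5, 20), -1), Add(20, Pow(Add(2, 20), Rational(1, 2)))), 406), -1)) = Mul(Add(Add(-3, 77), Add(0, 2)), Pow(Add(Mul(Pow(25, -1), Add(20, Pow(22, Rational(1, 2)))), 406), -1)) = Mul(Add(74, 2), Pow(Add(Mul(Rational(1, 25), Add(20, Pow(22, Rational(1, 2)))), 406), -1)) = Mul(76, Pow(Add(Add(Rational(4, 5), Mul(Rational(1, 25), Pow(22, Rational(1, 2)))), 406), -1)) = Mul(76, Pow(Add(Rational(2034, 5), Mul(Rational(1, 25), Pow(22, Rational(1, 2)))), -1))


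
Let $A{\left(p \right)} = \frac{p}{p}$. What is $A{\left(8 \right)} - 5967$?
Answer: $-5966$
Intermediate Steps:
$A{\left(p \right)} = 1$
$A{\left(8 \right)} - 5967 = 1 - 5967 = -5966$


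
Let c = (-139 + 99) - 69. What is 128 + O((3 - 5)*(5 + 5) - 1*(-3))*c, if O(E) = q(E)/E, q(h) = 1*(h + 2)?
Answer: 541/17 ≈ 31.824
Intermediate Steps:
q(h) = 2 + h (q(h) = 1*(2 + h) = 2 + h)
c = -109 (c = -40 - 69 = -109)
O(E) = (2 + E)/E
128 + O((3 - 5)*(5 + 5) - 1*(-3))*c = 128 + ((2 + ((3 - 5)*(5 + 5) - 1*(-3)))/((3 - 5)*(5 + 5) - 1*(-3)))*(-109) = 128 + ((2 + (-2*10 + 3))/(-2*10 + 3))*(-109) = 128 + ((2 + (-20 + 3))/(-20 + 3))*(-109) = 128 + ((2 - 17)/(-17))*(-109) = 128 - 1/17*(-15)*(-109) = 128 + (15/17)*(-109) = 128 - 1635/17 = 541/17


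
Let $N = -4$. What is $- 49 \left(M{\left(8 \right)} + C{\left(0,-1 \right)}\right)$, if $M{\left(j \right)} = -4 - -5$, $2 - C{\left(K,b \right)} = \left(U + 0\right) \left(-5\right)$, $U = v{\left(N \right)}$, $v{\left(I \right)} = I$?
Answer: $833$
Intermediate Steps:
$U = -4$
$C{\left(K,b \right)} = -18$ ($C{\left(K,b \right)} = 2 - \left(-4 + 0\right) \left(-5\right) = 2 - \left(-4\right) \left(-5\right) = 2 - 20 = -18$)
$M{\left(j \right)} = 1$ ($M{\left(j \right)} = -4 + 5 = 1$)
$- 49 \left(M{\left(8 \right)} + C{\left(0,-1 \right)}\right) = - 49 \left(1 - 18\right) = \left(-49\right) \left(-17\right) = 833$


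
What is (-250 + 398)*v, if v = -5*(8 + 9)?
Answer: -12580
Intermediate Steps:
v = -85 (v = -5*17 = -85)
(-250 + 398)*v = (-250 + 398)*(-85) = 148*(-85) = -12580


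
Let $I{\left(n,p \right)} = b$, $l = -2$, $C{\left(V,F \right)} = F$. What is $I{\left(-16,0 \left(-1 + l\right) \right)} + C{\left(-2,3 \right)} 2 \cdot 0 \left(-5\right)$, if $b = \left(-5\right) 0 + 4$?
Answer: $4$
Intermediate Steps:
$b = 4$ ($b = 0 + 4 = 4$)
$I{\left(n,p \right)} = 4$
$I{\left(-16,0 \left(-1 + l\right) \right)} + C{\left(-2,3 \right)} 2 \cdot 0 \left(-5\right) = 4 + 3 \cdot 2 \cdot 0 \left(-5\right) = 4 + 3 \cdot 0 \left(-5\right) = 4 + 3 \cdot 0 = 4 + 0 = 4$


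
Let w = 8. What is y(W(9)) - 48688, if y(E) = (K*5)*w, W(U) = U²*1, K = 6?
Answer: -48448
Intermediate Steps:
W(U) = U²
y(E) = 240 (y(E) = (6*5)*8 = 30*8 = 240)
y(W(9)) - 48688 = 240 - 48688 = -48448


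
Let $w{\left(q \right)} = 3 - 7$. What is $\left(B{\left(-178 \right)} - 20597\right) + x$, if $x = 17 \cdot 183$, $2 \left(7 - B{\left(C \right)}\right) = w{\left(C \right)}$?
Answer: $-17477$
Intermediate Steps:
$w{\left(q \right)} = -4$ ($w{\left(q \right)} = 3 - 7 = -4$)
$B{\left(C \right)} = 9$ ($B{\left(C \right)} = 7 - -2 = 7 + 2 = 9$)
$x = 3111$
$\left(B{\left(-178 \right)} - 20597\right) + x = \left(9 - 20597\right) + 3111 = -20588 + 3111 = -17477$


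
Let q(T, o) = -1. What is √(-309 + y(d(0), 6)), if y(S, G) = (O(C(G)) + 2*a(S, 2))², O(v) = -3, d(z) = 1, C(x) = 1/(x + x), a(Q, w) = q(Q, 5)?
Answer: 2*I*√71 ≈ 16.852*I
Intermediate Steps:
a(Q, w) = -1
C(x) = 1/(2*x)
y(S, G) = 25 (y(S, G) = (-3 + 2*(-1))² = (-3 - 2)² = (-5)² = 25)
√(-309 + y(d(0), 6)) = √(-309 + 25) = √(-284) = 2*I*√71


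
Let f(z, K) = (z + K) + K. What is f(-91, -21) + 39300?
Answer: 39167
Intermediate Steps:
f(z, K) = z + 2*K (f(z, K) = (K + z) + K = z + 2*K)
f(-91, -21) + 39300 = (-91 + 2*(-21)) + 39300 = (-91 - 42) + 39300 = -133 + 39300 = 39167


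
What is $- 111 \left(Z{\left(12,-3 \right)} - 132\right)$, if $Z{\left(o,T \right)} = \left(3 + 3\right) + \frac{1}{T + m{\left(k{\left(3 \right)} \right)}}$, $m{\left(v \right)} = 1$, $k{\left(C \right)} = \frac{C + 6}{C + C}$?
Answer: $\frac{28083}{2} \approx 14042.0$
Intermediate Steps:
$k{\left(C \right)} = \frac{6 + C}{2 C}$
$Z{\left(o,T \right)} = 6 + \frac{1}{1 + T}$ ($Z{\left(o,T \right)} = \left(3 + 3\right) + \frac{1}{T + 1} = 6 + \frac{1}{1 + T}$)
$- 111 \left(Z{\left(12,-3 \right)} - 132\right) = - 111 \left(\frac{7 + 6 \left(-3\right)}{1 - 3} - 132\right) = - 111 \left(\frac{7 - 18}{-2} - 132\right) = - 111 \left(\left(- \frac{1}{2}\right) \left(-11\right) - 132\right) = - 111 \left(\frac{11}{2} - 132\right) = \left(-111\right) \left(- \frac{253}{2}\right) = \frac{28083}{2}$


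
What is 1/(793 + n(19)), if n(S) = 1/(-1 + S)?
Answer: 18/14275 ≈ 0.0012609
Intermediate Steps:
1/(793 + n(19)) = 1/(793 + 1/(-1 + 19)) = 1/(793 + 1/18) = 1/(14275/18) = 18/14275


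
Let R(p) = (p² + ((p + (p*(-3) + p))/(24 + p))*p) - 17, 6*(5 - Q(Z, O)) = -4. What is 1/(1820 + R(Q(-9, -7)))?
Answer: 801/1469057 ≈ 0.00054525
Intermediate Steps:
Q(Z, O) = 17/3 (Q(Z, O) = 5 - ⅙*(-4) = 5 + ⅔ = 17/3)
R(p) = -17 + p² - p²/(24 + p) (R(p) = (p² + ((p + (-3*p + p))/(24 + p))*p) - 17 = (p² + ((p - 2*p)/(24 + p))*p) - 17 = (p² + ((-p)/(24 + p))*p) - 17 = (p² + (-p/(24 + p))*p) - 17 = (p² - p²/(24 + p)) - 17 = -17 + p² - p²/(24 + p))
1/(1820 + R(Q(-9, -7))) = 1/(1820 + (-408 + (17/3)³ - 17*17/3 + 23*(17/3)²)/(24 + 17/3)) = 1/(1820 + (-408 + 4913/27 - 289/3 + 23*(289/9))/(89/3)) = 1/(1820 + 3*(-408 + 4913/27 - 289/3 + 6647/9)/89) = 1/(1820 + (3/89)*(11237/27)) = 1/(1820 + 11237/801) = 1/(1469057/801) = 801/1469057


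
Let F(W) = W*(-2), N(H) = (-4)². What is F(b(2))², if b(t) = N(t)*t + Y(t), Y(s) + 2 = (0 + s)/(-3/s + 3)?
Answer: 35344/9 ≈ 3927.1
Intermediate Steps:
N(H) = 16
Y(s) = -2 + s/(3 - 3/s) (Y(s) = -2 + (0 + s)/(-3/s + 3) = -2 + s/(3 - 3/s))
b(t) = 16*t + (6 + t² - 6*t)/(3*(-1 + t))
F(W) = -2*W
F(b(2))² = (-2*(6 - 54*2 + 49*2²)/(3*(-1 + 2)))² = (-2*(6 - 108 + 49*4)/(3*1))² = (-2*(6 - 108 + 196)/3)² = (-2*94/3)² = (-188/3)² = 35344/9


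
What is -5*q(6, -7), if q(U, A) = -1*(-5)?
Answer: -25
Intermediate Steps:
q(U, A) = 5
-5*q(6, -7) = -5*5 = -25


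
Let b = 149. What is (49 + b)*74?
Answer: 14652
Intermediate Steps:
(49 + b)*74 = (49 + 149)*74 = 198*74 = 14652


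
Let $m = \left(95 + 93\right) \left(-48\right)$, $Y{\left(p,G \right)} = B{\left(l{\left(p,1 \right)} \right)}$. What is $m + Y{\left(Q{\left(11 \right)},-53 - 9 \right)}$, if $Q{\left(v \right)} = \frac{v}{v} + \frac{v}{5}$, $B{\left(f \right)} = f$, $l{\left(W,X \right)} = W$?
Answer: $- \frac{45104}{5} \approx -9020.8$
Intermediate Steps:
$Q{\left(v \right)} = 1 + \frac{v}{5}$ ($Q{\left(v \right)} = 1 + v \frac{1}{5} = 1 + \frac{v}{5}$)
$Y{\left(p,G \right)} = p$
$m = -9024$ ($m = 188 \left(-48\right) = -9024$)
$m + Y{\left(Q{\left(11 \right)},-53 - 9 \right)} = -9024 + \left(1 + \frac{1}{5} \cdot 11\right) = -9024 + \left(1 + \frac{11}{5}\right) = -9024 + \frac{16}{5} = - \frac{45104}{5}$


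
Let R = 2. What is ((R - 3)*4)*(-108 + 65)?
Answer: 172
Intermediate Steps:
((R - 3)*4)*(-108 + 65) = ((2 - 3)*4)*(-108 + 65) = -1*4*(-43) = -4*(-43) = 172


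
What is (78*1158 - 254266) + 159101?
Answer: -4841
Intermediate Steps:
(78*1158 - 254266) + 159101 = (90324 - 254266) + 159101 = -163942 + 159101 = -4841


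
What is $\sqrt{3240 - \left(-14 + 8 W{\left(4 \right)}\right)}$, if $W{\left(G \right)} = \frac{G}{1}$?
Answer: $3 \sqrt{358} \approx 56.763$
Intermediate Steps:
$W{\left(G \right)} = G$ ($W{\left(G \right)} = G 1 = G$)
$\sqrt{3240 - \left(-14 + 8 W{\left(4 \right)}\right)} = \sqrt{3240 + \left(14 - 32\right)} = \sqrt{3240 - 18} = \sqrt{3222} = 3 \sqrt{358}$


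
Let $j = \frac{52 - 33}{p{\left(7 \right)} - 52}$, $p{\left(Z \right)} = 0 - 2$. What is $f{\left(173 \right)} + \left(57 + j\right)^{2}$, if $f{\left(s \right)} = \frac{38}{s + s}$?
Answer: $\frac{1618899617}{504468} \approx 3209.1$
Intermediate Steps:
$f{\left(s \right)} = \frac{19}{s}$ ($f{\left(s \right)} = \frac{38}{2 s} = 38 \frac{1}{2 s} = \frac{19}{s}$)
$p{\left(Z \right)} = -2$
$j = - \frac{19}{54}$ ($j = \frac{52 - 33}{-2 - 52} = \frac{19}{-54} = 19 \left(- \frac{1}{54}\right) = - \frac{19}{54} \approx -0.35185$)
$f{\left(173 \right)} + \left(57 + j\right)^{2} = \frac{19}{173} + \left(57 - \frac{19}{54}\right)^{2} = 19 \cdot \frac{1}{173} + \left(\frac{3059}{54}\right)^{2} = \frac{19}{173} + \frac{9357481}{2916} = \frac{1618899617}{504468}$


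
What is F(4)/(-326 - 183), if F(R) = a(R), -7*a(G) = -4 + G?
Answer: 0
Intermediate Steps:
a(G) = 4/7 - G/7 (a(G) = -(-4 + G)/7 = 4/7 - G/7)
F(R) = 4/7 - R/7
F(4)/(-326 - 183) = (4/7 - ⅐*4)/(-326 - 183) = (4/7 - 4/7)/(-509) = -1/509*0 = 0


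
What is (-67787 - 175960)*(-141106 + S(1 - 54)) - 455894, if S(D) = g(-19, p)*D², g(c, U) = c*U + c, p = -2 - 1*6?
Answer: -56669439671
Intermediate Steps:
p = -8 (p = -2 - 6 = -8)
g(c, U) = c + U*c (g(c, U) = U*c + c = c + U*c)
S(D) = 133*D² (S(D) = (-19*(1 - 8))*D² = (-19*(-7))*D² = 133*D²)
(-67787 - 175960)*(-141106 + S(1 - 54)) - 455894 = (-67787 - 175960)*(-141106 + 133*(1 - 54)²) - 455894 = -243747*(-141106 + 133*(-53)²) - 455894 = -243747*(-141106 + 133*2809) - 455894 = -243747*(-141106 + 373597) - 455894 = -243747*232491 - 455894 = -56668983777 - 455894 = -56669439671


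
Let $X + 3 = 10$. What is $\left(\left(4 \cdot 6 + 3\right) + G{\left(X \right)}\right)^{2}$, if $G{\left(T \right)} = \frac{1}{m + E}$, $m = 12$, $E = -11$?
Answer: $784$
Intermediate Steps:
$X = 7$ ($X = -3 + 10 = 7$)
$G{\left(T \right)} = 1$ ($G{\left(T \right)} = \frac{1}{12 - 11} = 1^{-1} = 1$)
$\left(\left(4 \cdot 6 + 3\right) + G{\left(X \right)}\right)^{2} = \left(\left(4 \cdot 6 + 3\right) + 1\right)^{2} = \left(\left(24 + 3\right) + 1\right)^{2} = \left(27 + 1\right)^{2} = 28^{2} = 784$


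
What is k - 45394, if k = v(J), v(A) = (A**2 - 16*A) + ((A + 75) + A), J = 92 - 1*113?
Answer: -44584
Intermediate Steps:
J = -21 (J = 92 - 113 = -21)
v(A) = 75 + A**2 - 14*A (v(A) = (A**2 - 16*A) + ((75 + A) + A) = (A**2 - 16*A) + (75 + 2*A) = 75 + A**2 - 14*A)
k = 810 (k = 75 + (-21)**2 - 14*(-21) = 75 + 441 + 294 = 810)
k - 45394 = 810 - 45394 = -44584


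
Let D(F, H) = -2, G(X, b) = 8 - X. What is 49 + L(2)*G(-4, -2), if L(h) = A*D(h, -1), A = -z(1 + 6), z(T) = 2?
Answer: 97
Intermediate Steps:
A = -2 (A = -1*2 = -2)
L(h) = 4 (L(h) = -2*(-2) = 4)
49 + L(2)*G(-4, -2) = 49 + 4*(8 - 1*(-4)) = 49 + 4*(8 + 4) = 49 + 4*12 = 49 + 48 = 97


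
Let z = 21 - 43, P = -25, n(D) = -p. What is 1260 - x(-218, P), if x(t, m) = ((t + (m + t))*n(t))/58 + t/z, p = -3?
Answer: 812771/638 ≈ 1273.9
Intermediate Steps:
n(D) = 3 (n(D) = -1*(-3) = 3)
z = -22
x(t, m) = 3*m/58 + 37*t/638 (x(t, m) = ((t + (m + t))*3)/58 + t/(-22) = ((m + 2*t)*3)*(1/58) + t*(-1/22) = (3*m + 6*t)*(1/58) - t/22 = (3*t/29 + 3*m/58) - t/22 = 3*m/58 + 37*t/638)
1260 - x(-218, P) = 1260 - ((3/58)*(-25) + (37/638)*(-218)) = 1260 - (-75/58 - 4033/319) = 1260 - 1*(-8891/638) = 1260 + 8891/638 = 812771/638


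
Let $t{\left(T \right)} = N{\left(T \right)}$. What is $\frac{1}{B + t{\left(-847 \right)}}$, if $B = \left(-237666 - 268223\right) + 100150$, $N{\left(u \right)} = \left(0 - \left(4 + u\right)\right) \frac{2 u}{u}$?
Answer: $- \frac{1}{404053} \approx -2.4749 \cdot 10^{-6}$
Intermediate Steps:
$N{\left(u \right)} = -8 - 2 u$ ($N{\left(u \right)} = \left(-4 - u\right) 2 = -8 - 2 u$)
$t{\left(T \right)} = -8 - 2 T$
$B = -405739$ ($B = -505889 + 100150 = -405739$)
$\frac{1}{B + t{\left(-847 \right)}} = \frac{1}{-405739 - -1686} = \frac{1}{-405739 + \left(-8 + 1694\right)} = \frac{1}{-405739 + 1686} = \frac{1}{-404053} = - \frac{1}{404053}$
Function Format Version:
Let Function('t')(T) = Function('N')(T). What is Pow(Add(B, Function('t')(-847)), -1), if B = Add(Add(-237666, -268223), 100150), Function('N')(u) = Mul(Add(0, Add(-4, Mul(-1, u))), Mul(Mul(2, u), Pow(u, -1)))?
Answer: Rational(-1, 404053) ≈ -2.4749e-6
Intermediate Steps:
Function('N')(u) = Add(-8, Mul(-2, u)) (Function('N')(u) = Mul(Add(-4, Mul(-1, u)), 2) = Add(-8, Mul(-2, u)))
Function('t')(T) = Add(-8, Mul(-2, T))
B = -405739 (B = Add(-505889, 100150) = -405739)
Pow(Add(B, Function('t')(-847)), -1) = Pow(Add(-405739, Add(-8, Mul(-2, -847))), -1) = Pow(Add(-405739, Add(-8, 1694)), -1) = Pow(Add(-405739, 1686), -1) = Pow(-404053, -1) = Rational(-1, 404053)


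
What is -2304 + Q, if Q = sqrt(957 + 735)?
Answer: -2304 + 6*sqrt(47) ≈ -2262.9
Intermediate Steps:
Q = 6*sqrt(47) (Q = sqrt(1692) = 6*sqrt(47) ≈ 41.134)
-2304 + Q = -2304 + 6*sqrt(47)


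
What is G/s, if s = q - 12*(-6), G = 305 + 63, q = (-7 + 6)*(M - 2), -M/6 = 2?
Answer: 184/43 ≈ 4.2791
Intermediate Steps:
M = -12 (M = -6*2 = -12)
q = 14 (q = (-7 + 6)*(-12 - 2) = -1*(-14) = 14)
G = 368
s = 86 (s = 14 - 12*(-6) = 14 + 72 = 86)
G/s = 368/86 = 368*(1/86) = 184/43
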